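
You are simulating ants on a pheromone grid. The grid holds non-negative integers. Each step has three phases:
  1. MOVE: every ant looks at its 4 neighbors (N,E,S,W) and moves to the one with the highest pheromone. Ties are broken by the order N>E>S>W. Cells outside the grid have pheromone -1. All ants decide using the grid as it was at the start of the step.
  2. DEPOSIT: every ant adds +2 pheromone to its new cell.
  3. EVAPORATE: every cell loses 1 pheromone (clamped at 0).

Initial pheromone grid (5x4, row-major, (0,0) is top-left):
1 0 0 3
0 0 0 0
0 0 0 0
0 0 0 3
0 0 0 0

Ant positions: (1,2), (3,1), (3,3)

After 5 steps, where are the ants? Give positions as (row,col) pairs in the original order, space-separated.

Step 1: ant0:(1,2)->N->(0,2) | ant1:(3,1)->N->(2,1) | ant2:(3,3)->N->(2,3)
  grid max=2 at (0,3)
Step 2: ant0:(0,2)->E->(0,3) | ant1:(2,1)->N->(1,1) | ant2:(2,3)->S->(3,3)
  grid max=3 at (0,3)
Step 3: ant0:(0,3)->S->(1,3) | ant1:(1,1)->N->(0,1) | ant2:(3,3)->N->(2,3)
  grid max=2 at (0,3)
Step 4: ant0:(1,3)->N->(0,3) | ant1:(0,1)->E->(0,2) | ant2:(2,3)->S->(3,3)
  grid max=3 at (0,3)
Step 5: ant0:(0,3)->W->(0,2) | ant1:(0,2)->E->(0,3) | ant2:(3,3)->N->(2,3)
  grid max=4 at (0,3)

(0,2) (0,3) (2,3)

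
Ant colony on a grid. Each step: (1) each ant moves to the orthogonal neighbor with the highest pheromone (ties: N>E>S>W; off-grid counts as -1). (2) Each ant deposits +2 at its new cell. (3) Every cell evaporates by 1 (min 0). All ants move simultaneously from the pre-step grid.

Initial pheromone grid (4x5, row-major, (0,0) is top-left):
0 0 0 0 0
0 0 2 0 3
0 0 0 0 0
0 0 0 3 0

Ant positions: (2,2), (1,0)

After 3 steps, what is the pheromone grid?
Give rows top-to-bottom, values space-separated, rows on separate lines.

After step 1: ants at (1,2),(0,0)
  1 0 0 0 0
  0 0 3 0 2
  0 0 0 0 0
  0 0 0 2 0
After step 2: ants at (0,2),(0,1)
  0 1 1 0 0
  0 0 2 0 1
  0 0 0 0 0
  0 0 0 1 0
After step 3: ants at (1,2),(0,2)
  0 0 2 0 0
  0 0 3 0 0
  0 0 0 0 0
  0 0 0 0 0

0 0 2 0 0
0 0 3 0 0
0 0 0 0 0
0 0 0 0 0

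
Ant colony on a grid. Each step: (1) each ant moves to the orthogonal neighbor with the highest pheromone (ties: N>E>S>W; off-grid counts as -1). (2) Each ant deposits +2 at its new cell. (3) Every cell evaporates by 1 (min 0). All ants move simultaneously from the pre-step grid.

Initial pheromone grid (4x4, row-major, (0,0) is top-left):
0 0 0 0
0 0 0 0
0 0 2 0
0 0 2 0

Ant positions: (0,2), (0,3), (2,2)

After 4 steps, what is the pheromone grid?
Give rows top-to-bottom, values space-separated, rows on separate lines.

After step 1: ants at (0,3),(1,3),(3,2)
  0 0 0 1
  0 0 0 1
  0 0 1 0
  0 0 3 0
After step 2: ants at (1,3),(0,3),(2,2)
  0 0 0 2
  0 0 0 2
  0 0 2 0
  0 0 2 0
After step 3: ants at (0,3),(1,3),(3,2)
  0 0 0 3
  0 0 0 3
  0 0 1 0
  0 0 3 0
After step 4: ants at (1,3),(0,3),(2,2)
  0 0 0 4
  0 0 0 4
  0 0 2 0
  0 0 2 0

0 0 0 4
0 0 0 4
0 0 2 0
0 0 2 0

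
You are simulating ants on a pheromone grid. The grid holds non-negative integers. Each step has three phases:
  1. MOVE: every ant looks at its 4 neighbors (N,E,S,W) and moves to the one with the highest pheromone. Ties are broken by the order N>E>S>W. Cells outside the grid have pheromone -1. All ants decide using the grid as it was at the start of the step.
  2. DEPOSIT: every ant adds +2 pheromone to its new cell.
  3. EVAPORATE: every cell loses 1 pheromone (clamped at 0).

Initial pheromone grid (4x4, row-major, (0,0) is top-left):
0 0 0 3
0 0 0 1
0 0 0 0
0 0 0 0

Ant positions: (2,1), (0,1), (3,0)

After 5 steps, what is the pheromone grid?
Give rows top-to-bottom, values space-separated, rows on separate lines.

After step 1: ants at (1,1),(0,2),(2,0)
  0 0 1 2
  0 1 0 0
  1 0 0 0
  0 0 0 0
After step 2: ants at (0,1),(0,3),(1,0)
  0 1 0 3
  1 0 0 0
  0 0 0 0
  0 0 0 0
After step 3: ants at (0,2),(1,3),(0,0)
  1 0 1 2
  0 0 0 1
  0 0 0 0
  0 0 0 0
After step 4: ants at (0,3),(0,3),(0,1)
  0 1 0 5
  0 0 0 0
  0 0 0 0
  0 0 0 0
After step 5: ants at (1,3),(1,3),(0,2)
  0 0 1 4
  0 0 0 3
  0 0 0 0
  0 0 0 0

0 0 1 4
0 0 0 3
0 0 0 0
0 0 0 0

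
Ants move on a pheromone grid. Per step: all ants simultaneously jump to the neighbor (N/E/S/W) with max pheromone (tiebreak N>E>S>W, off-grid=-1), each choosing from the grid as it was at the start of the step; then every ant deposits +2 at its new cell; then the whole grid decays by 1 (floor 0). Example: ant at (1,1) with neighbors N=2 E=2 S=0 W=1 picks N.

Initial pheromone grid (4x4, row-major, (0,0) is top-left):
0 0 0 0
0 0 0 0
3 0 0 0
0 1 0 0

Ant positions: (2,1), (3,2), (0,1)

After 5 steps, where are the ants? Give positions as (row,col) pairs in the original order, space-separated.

Step 1: ant0:(2,1)->W->(2,0) | ant1:(3,2)->W->(3,1) | ant2:(0,1)->E->(0,2)
  grid max=4 at (2,0)
Step 2: ant0:(2,0)->N->(1,0) | ant1:(3,1)->N->(2,1) | ant2:(0,2)->E->(0,3)
  grid max=3 at (2,0)
Step 3: ant0:(1,0)->S->(2,0) | ant1:(2,1)->W->(2,0) | ant2:(0,3)->S->(1,3)
  grid max=6 at (2,0)
Step 4: ant0:(2,0)->N->(1,0) | ant1:(2,0)->N->(1,0) | ant2:(1,3)->N->(0,3)
  grid max=5 at (2,0)
Step 5: ant0:(1,0)->S->(2,0) | ant1:(1,0)->S->(2,0) | ant2:(0,3)->S->(1,3)
  grid max=8 at (2,0)

(2,0) (2,0) (1,3)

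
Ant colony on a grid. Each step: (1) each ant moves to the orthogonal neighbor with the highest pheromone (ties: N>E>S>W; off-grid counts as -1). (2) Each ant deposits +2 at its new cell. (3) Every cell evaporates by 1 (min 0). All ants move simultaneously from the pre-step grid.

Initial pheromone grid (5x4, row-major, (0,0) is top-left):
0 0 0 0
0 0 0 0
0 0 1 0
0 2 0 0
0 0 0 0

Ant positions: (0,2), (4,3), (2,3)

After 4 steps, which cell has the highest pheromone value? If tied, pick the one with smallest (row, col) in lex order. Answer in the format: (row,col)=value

Step 1: ant0:(0,2)->E->(0,3) | ant1:(4,3)->N->(3,3) | ant2:(2,3)->W->(2,2)
  grid max=2 at (2,2)
Step 2: ant0:(0,3)->S->(1,3) | ant1:(3,3)->N->(2,3) | ant2:(2,2)->N->(1,2)
  grid max=1 at (1,2)
Step 3: ant0:(1,3)->S->(2,3) | ant1:(2,3)->N->(1,3) | ant2:(1,2)->E->(1,3)
  grid max=4 at (1,3)
Step 4: ant0:(2,3)->N->(1,3) | ant1:(1,3)->S->(2,3) | ant2:(1,3)->S->(2,3)
  grid max=5 at (1,3)
Final grid:
  0 0 0 0
  0 0 0 5
  0 0 0 5
  0 0 0 0
  0 0 0 0
Max pheromone 5 at (1,3)

Answer: (1,3)=5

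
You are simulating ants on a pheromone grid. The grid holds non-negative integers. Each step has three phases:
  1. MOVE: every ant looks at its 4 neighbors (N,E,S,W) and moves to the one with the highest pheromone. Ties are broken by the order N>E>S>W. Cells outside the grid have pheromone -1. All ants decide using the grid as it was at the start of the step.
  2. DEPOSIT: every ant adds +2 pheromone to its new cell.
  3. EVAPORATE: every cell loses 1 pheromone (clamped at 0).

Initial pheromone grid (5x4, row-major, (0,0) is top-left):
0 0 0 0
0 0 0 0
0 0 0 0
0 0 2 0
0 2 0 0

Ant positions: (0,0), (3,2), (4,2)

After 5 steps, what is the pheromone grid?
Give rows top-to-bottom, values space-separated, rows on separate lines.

After step 1: ants at (0,1),(2,2),(3,2)
  0 1 0 0
  0 0 0 0
  0 0 1 0
  0 0 3 0
  0 1 0 0
After step 2: ants at (0,2),(3,2),(2,2)
  0 0 1 0
  0 0 0 0
  0 0 2 0
  0 0 4 0
  0 0 0 0
After step 3: ants at (0,3),(2,2),(3,2)
  0 0 0 1
  0 0 0 0
  0 0 3 0
  0 0 5 0
  0 0 0 0
After step 4: ants at (1,3),(3,2),(2,2)
  0 0 0 0
  0 0 0 1
  0 0 4 0
  0 0 6 0
  0 0 0 0
After step 5: ants at (0,3),(2,2),(3,2)
  0 0 0 1
  0 0 0 0
  0 0 5 0
  0 0 7 0
  0 0 0 0

0 0 0 1
0 0 0 0
0 0 5 0
0 0 7 0
0 0 0 0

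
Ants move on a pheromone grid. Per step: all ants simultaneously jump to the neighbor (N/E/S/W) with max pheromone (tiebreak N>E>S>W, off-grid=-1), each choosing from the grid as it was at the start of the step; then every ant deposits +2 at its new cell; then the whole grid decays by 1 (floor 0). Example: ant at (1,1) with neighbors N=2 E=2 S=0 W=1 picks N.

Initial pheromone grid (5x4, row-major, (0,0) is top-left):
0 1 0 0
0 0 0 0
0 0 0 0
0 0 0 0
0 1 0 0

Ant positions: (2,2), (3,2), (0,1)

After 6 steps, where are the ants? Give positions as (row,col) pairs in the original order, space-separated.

Step 1: ant0:(2,2)->N->(1,2) | ant1:(3,2)->N->(2,2) | ant2:(0,1)->E->(0,2)
  grid max=1 at (0,2)
Step 2: ant0:(1,2)->N->(0,2) | ant1:(2,2)->N->(1,2) | ant2:(0,2)->S->(1,2)
  grid max=4 at (1,2)
Step 3: ant0:(0,2)->S->(1,2) | ant1:(1,2)->N->(0,2) | ant2:(1,2)->N->(0,2)
  grid max=5 at (0,2)
Step 4: ant0:(1,2)->N->(0,2) | ant1:(0,2)->S->(1,2) | ant2:(0,2)->S->(1,2)
  grid max=8 at (1,2)
Step 5: ant0:(0,2)->S->(1,2) | ant1:(1,2)->N->(0,2) | ant2:(1,2)->N->(0,2)
  grid max=9 at (0,2)
Step 6: ant0:(1,2)->N->(0,2) | ant1:(0,2)->S->(1,2) | ant2:(0,2)->S->(1,2)
  grid max=12 at (1,2)

(0,2) (1,2) (1,2)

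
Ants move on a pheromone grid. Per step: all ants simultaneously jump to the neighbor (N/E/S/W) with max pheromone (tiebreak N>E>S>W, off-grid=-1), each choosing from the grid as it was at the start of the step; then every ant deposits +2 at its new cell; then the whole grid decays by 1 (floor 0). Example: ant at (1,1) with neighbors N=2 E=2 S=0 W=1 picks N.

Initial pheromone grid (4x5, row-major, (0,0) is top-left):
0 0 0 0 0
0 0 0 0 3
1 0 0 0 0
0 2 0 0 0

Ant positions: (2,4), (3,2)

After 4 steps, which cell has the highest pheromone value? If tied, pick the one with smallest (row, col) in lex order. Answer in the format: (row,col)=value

Answer: (1,4)=3

Derivation:
Step 1: ant0:(2,4)->N->(1,4) | ant1:(3,2)->W->(3,1)
  grid max=4 at (1,4)
Step 2: ant0:(1,4)->N->(0,4) | ant1:(3,1)->N->(2,1)
  grid max=3 at (1,4)
Step 3: ant0:(0,4)->S->(1,4) | ant1:(2,1)->S->(3,1)
  grid max=4 at (1,4)
Step 4: ant0:(1,4)->N->(0,4) | ant1:(3,1)->N->(2,1)
  grid max=3 at (1,4)
Final grid:
  0 0 0 0 1
  0 0 0 0 3
  0 1 0 0 0
  0 2 0 0 0
Max pheromone 3 at (1,4)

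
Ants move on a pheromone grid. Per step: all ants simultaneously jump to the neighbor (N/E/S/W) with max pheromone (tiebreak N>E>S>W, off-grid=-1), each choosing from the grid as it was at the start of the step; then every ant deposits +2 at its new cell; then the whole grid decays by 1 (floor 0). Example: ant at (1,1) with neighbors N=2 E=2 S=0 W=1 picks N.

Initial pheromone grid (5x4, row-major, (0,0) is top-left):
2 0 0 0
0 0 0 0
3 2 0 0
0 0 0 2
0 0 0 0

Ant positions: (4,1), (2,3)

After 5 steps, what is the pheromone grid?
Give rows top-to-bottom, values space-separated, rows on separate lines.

After step 1: ants at (3,1),(3,3)
  1 0 0 0
  0 0 0 0
  2 1 0 0
  0 1 0 3
  0 0 0 0
After step 2: ants at (2,1),(2,3)
  0 0 0 0
  0 0 0 0
  1 2 0 1
  0 0 0 2
  0 0 0 0
After step 3: ants at (2,0),(3,3)
  0 0 0 0
  0 0 0 0
  2 1 0 0
  0 0 0 3
  0 0 0 0
After step 4: ants at (2,1),(2,3)
  0 0 0 0
  0 0 0 0
  1 2 0 1
  0 0 0 2
  0 0 0 0
After step 5: ants at (2,0),(3,3)
  0 0 0 0
  0 0 0 0
  2 1 0 0
  0 0 0 3
  0 0 0 0

0 0 0 0
0 0 0 0
2 1 0 0
0 0 0 3
0 0 0 0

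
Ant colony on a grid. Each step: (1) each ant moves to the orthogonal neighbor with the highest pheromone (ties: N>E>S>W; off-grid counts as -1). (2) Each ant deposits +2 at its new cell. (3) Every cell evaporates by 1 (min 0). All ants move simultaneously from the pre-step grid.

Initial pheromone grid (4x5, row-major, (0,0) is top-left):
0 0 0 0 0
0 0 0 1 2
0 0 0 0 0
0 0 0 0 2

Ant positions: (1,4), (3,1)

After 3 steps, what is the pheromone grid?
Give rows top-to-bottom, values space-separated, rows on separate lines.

After step 1: ants at (1,3),(2,1)
  0 0 0 0 0
  0 0 0 2 1
  0 1 0 0 0
  0 0 0 0 1
After step 2: ants at (1,4),(1,1)
  0 0 0 0 0
  0 1 0 1 2
  0 0 0 0 0
  0 0 0 0 0
After step 3: ants at (1,3),(0,1)
  0 1 0 0 0
  0 0 0 2 1
  0 0 0 0 0
  0 0 0 0 0

0 1 0 0 0
0 0 0 2 1
0 0 0 0 0
0 0 0 0 0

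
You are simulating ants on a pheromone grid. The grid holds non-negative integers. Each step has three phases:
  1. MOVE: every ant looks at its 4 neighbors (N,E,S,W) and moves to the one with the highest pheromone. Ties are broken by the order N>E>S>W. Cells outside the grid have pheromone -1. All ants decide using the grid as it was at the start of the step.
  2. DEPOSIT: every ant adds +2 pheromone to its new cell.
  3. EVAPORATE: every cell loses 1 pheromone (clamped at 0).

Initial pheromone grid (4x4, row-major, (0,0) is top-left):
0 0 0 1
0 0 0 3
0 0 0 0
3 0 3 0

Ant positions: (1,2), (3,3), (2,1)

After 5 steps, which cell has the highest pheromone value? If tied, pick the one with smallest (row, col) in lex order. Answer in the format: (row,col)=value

Step 1: ant0:(1,2)->E->(1,3) | ant1:(3,3)->W->(3,2) | ant2:(2,1)->N->(1,1)
  grid max=4 at (1,3)
Step 2: ant0:(1,3)->N->(0,3) | ant1:(3,2)->N->(2,2) | ant2:(1,1)->N->(0,1)
  grid max=3 at (1,3)
Step 3: ant0:(0,3)->S->(1,3) | ant1:(2,2)->S->(3,2) | ant2:(0,1)->E->(0,2)
  grid max=4 at (1,3)
Step 4: ant0:(1,3)->N->(0,3) | ant1:(3,2)->N->(2,2) | ant2:(0,2)->E->(0,3)
  grid max=3 at (0,3)
Step 5: ant0:(0,3)->S->(1,3) | ant1:(2,2)->S->(3,2) | ant2:(0,3)->S->(1,3)
  grid max=6 at (1,3)
Final grid:
  0 0 0 2
  0 0 0 6
  0 0 0 0
  0 0 4 0
Max pheromone 6 at (1,3)

Answer: (1,3)=6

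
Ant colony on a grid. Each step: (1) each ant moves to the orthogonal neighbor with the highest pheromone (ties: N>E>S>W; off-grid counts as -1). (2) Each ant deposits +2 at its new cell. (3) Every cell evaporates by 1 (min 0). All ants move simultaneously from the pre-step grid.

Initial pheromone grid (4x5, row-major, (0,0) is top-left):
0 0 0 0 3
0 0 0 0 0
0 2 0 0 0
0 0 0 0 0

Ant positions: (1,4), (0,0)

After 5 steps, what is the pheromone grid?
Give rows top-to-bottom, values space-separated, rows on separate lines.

After step 1: ants at (0,4),(0,1)
  0 1 0 0 4
  0 0 0 0 0
  0 1 0 0 0
  0 0 0 0 0
After step 2: ants at (1,4),(0,2)
  0 0 1 0 3
  0 0 0 0 1
  0 0 0 0 0
  0 0 0 0 0
After step 3: ants at (0,4),(0,3)
  0 0 0 1 4
  0 0 0 0 0
  0 0 0 0 0
  0 0 0 0 0
After step 4: ants at (0,3),(0,4)
  0 0 0 2 5
  0 0 0 0 0
  0 0 0 0 0
  0 0 0 0 0
After step 5: ants at (0,4),(0,3)
  0 0 0 3 6
  0 0 0 0 0
  0 0 0 0 0
  0 0 0 0 0

0 0 0 3 6
0 0 0 0 0
0 0 0 0 0
0 0 0 0 0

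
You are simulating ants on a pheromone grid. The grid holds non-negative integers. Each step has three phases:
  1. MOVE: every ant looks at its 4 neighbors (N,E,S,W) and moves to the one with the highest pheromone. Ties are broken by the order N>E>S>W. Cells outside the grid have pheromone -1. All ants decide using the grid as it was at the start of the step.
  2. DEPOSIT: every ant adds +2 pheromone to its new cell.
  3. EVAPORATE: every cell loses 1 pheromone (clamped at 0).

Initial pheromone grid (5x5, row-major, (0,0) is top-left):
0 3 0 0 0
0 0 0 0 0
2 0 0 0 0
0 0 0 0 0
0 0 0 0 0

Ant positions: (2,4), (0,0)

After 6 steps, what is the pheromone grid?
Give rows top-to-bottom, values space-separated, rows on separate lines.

After step 1: ants at (1,4),(0,1)
  0 4 0 0 0
  0 0 0 0 1
  1 0 0 0 0
  0 0 0 0 0
  0 0 0 0 0
After step 2: ants at (0,4),(0,2)
  0 3 1 0 1
  0 0 0 0 0
  0 0 0 0 0
  0 0 0 0 0
  0 0 0 0 0
After step 3: ants at (1,4),(0,1)
  0 4 0 0 0
  0 0 0 0 1
  0 0 0 0 0
  0 0 0 0 0
  0 0 0 0 0
After step 4: ants at (0,4),(0,2)
  0 3 1 0 1
  0 0 0 0 0
  0 0 0 0 0
  0 0 0 0 0
  0 0 0 0 0
After step 5: ants at (1,4),(0,1)
  0 4 0 0 0
  0 0 0 0 1
  0 0 0 0 0
  0 0 0 0 0
  0 0 0 0 0
After step 6: ants at (0,4),(0,2)
  0 3 1 0 1
  0 0 0 0 0
  0 0 0 0 0
  0 0 0 0 0
  0 0 0 0 0

0 3 1 0 1
0 0 0 0 0
0 0 0 0 0
0 0 0 0 0
0 0 0 0 0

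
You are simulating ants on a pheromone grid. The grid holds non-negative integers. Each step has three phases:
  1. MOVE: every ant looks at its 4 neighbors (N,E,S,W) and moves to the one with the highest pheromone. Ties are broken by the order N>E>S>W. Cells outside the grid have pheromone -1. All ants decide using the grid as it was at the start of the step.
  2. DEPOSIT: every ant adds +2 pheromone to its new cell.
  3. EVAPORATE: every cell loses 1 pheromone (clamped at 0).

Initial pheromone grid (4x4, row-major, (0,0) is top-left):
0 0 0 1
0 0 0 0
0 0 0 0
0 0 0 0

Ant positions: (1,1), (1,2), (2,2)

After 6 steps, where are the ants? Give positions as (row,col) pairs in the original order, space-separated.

Step 1: ant0:(1,1)->N->(0,1) | ant1:(1,2)->N->(0,2) | ant2:(2,2)->N->(1,2)
  grid max=1 at (0,1)
Step 2: ant0:(0,1)->E->(0,2) | ant1:(0,2)->S->(1,2) | ant2:(1,2)->N->(0,2)
  grid max=4 at (0,2)
Step 3: ant0:(0,2)->S->(1,2) | ant1:(1,2)->N->(0,2) | ant2:(0,2)->S->(1,2)
  grid max=5 at (0,2)
Step 4: ant0:(1,2)->N->(0,2) | ant1:(0,2)->S->(1,2) | ant2:(1,2)->N->(0,2)
  grid max=8 at (0,2)
Step 5: ant0:(0,2)->S->(1,2) | ant1:(1,2)->N->(0,2) | ant2:(0,2)->S->(1,2)
  grid max=9 at (0,2)
Step 6: ant0:(1,2)->N->(0,2) | ant1:(0,2)->S->(1,2) | ant2:(1,2)->N->(0,2)
  grid max=12 at (0,2)

(0,2) (1,2) (0,2)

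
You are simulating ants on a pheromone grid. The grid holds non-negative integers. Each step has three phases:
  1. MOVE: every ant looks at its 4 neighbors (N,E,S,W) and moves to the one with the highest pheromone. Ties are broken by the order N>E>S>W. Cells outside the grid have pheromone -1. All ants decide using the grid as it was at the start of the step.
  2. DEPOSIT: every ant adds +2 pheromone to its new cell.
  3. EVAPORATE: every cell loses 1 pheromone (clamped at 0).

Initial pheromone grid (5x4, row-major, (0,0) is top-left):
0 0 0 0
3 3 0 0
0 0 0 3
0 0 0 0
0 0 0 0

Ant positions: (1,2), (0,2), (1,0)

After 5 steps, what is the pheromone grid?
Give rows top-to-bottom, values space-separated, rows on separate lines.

After step 1: ants at (1,1),(0,3),(1,1)
  0 0 0 1
  2 6 0 0
  0 0 0 2
  0 0 0 0
  0 0 0 0
After step 2: ants at (1,0),(1,3),(1,0)
  0 0 0 0
  5 5 0 1
  0 0 0 1
  0 0 0 0
  0 0 0 0
After step 3: ants at (1,1),(2,3),(1,1)
  0 0 0 0
  4 8 0 0
  0 0 0 2
  0 0 0 0
  0 0 0 0
After step 4: ants at (1,0),(1,3),(1,0)
  0 0 0 0
  7 7 0 1
  0 0 0 1
  0 0 0 0
  0 0 0 0
After step 5: ants at (1,1),(2,3),(1,1)
  0 0 0 0
  6 10 0 0
  0 0 0 2
  0 0 0 0
  0 0 0 0

0 0 0 0
6 10 0 0
0 0 0 2
0 0 0 0
0 0 0 0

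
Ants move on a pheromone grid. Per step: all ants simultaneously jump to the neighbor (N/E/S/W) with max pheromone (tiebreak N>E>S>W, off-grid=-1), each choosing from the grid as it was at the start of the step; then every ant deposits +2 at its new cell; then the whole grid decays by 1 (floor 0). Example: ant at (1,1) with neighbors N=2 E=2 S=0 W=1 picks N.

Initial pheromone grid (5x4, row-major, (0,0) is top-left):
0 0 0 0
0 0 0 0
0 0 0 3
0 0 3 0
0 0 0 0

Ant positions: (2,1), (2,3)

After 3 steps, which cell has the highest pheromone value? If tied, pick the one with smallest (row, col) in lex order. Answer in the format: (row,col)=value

Answer: (2,3)=2

Derivation:
Step 1: ant0:(2,1)->N->(1,1) | ant1:(2,3)->N->(1,3)
  grid max=2 at (2,3)
Step 2: ant0:(1,1)->N->(0,1) | ant1:(1,3)->S->(2,3)
  grid max=3 at (2,3)
Step 3: ant0:(0,1)->E->(0,2) | ant1:(2,3)->N->(1,3)
  grid max=2 at (2,3)
Final grid:
  0 0 1 0
  0 0 0 1
  0 0 0 2
  0 0 0 0
  0 0 0 0
Max pheromone 2 at (2,3)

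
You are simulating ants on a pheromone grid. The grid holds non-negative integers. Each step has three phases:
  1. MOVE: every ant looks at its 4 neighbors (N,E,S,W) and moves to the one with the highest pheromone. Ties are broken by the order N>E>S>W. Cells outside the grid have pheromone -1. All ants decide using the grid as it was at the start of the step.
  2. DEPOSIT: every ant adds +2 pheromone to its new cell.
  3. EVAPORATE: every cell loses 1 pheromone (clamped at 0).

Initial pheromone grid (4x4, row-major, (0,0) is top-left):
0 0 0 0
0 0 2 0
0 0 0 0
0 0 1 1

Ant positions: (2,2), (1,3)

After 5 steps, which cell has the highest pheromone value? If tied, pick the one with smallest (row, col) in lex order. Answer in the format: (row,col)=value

Answer: (1,2)=9

Derivation:
Step 1: ant0:(2,2)->N->(1,2) | ant1:(1,3)->W->(1,2)
  grid max=5 at (1,2)
Step 2: ant0:(1,2)->N->(0,2) | ant1:(1,2)->N->(0,2)
  grid max=4 at (1,2)
Step 3: ant0:(0,2)->S->(1,2) | ant1:(0,2)->S->(1,2)
  grid max=7 at (1,2)
Step 4: ant0:(1,2)->N->(0,2) | ant1:(1,2)->N->(0,2)
  grid max=6 at (1,2)
Step 5: ant0:(0,2)->S->(1,2) | ant1:(0,2)->S->(1,2)
  grid max=9 at (1,2)
Final grid:
  0 0 4 0
  0 0 9 0
  0 0 0 0
  0 0 0 0
Max pheromone 9 at (1,2)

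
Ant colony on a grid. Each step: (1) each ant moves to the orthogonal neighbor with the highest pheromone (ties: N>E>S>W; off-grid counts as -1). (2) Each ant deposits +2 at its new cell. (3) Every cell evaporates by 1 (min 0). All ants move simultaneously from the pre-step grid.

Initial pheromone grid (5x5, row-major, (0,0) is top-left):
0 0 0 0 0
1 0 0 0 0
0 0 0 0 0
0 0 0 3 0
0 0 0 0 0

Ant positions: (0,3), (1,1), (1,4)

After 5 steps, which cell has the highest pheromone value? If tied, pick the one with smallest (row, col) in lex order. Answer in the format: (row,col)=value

Answer: (0,4)=7

Derivation:
Step 1: ant0:(0,3)->E->(0,4) | ant1:(1,1)->W->(1,0) | ant2:(1,4)->N->(0,4)
  grid max=3 at (0,4)
Step 2: ant0:(0,4)->S->(1,4) | ant1:(1,0)->N->(0,0) | ant2:(0,4)->S->(1,4)
  grid max=3 at (1,4)
Step 3: ant0:(1,4)->N->(0,4) | ant1:(0,0)->S->(1,0) | ant2:(1,4)->N->(0,4)
  grid max=5 at (0,4)
Step 4: ant0:(0,4)->S->(1,4) | ant1:(1,0)->N->(0,0) | ant2:(0,4)->S->(1,4)
  grid max=5 at (1,4)
Step 5: ant0:(1,4)->N->(0,4) | ant1:(0,0)->S->(1,0) | ant2:(1,4)->N->(0,4)
  grid max=7 at (0,4)
Final grid:
  0 0 0 0 7
  2 0 0 0 4
  0 0 0 0 0
  0 0 0 0 0
  0 0 0 0 0
Max pheromone 7 at (0,4)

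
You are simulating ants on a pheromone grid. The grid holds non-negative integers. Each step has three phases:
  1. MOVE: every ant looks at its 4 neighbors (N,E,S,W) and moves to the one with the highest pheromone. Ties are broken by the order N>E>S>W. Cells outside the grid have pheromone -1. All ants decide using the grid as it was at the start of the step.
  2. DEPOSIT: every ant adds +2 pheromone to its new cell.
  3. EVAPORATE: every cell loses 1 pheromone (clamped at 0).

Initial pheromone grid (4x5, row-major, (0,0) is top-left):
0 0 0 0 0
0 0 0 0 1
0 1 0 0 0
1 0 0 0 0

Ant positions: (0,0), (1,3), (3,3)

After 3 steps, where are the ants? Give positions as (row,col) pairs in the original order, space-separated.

Step 1: ant0:(0,0)->E->(0,1) | ant1:(1,3)->E->(1,4) | ant2:(3,3)->N->(2,3)
  grid max=2 at (1,4)
Step 2: ant0:(0,1)->E->(0,2) | ant1:(1,4)->N->(0,4) | ant2:(2,3)->N->(1,3)
  grid max=1 at (0,2)
Step 3: ant0:(0,2)->E->(0,3) | ant1:(0,4)->S->(1,4) | ant2:(1,3)->E->(1,4)
  grid max=4 at (1,4)

(0,3) (1,4) (1,4)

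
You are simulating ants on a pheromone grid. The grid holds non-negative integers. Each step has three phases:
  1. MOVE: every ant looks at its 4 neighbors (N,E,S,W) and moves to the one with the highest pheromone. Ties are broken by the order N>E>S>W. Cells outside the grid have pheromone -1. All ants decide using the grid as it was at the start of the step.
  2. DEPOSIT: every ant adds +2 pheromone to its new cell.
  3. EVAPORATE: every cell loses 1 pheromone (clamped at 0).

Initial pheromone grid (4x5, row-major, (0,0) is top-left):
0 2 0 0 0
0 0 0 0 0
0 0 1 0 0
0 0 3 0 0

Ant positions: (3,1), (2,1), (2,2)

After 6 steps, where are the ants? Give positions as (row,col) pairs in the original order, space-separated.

Step 1: ant0:(3,1)->E->(3,2) | ant1:(2,1)->E->(2,2) | ant2:(2,2)->S->(3,2)
  grid max=6 at (3,2)
Step 2: ant0:(3,2)->N->(2,2) | ant1:(2,2)->S->(3,2) | ant2:(3,2)->N->(2,2)
  grid max=7 at (3,2)
Step 3: ant0:(2,2)->S->(3,2) | ant1:(3,2)->N->(2,2) | ant2:(2,2)->S->(3,2)
  grid max=10 at (3,2)
Step 4: ant0:(3,2)->N->(2,2) | ant1:(2,2)->S->(3,2) | ant2:(3,2)->N->(2,2)
  grid max=11 at (3,2)
Step 5: ant0:(2,2)->S->(3,2) | ant1:(3,2)->N->(2,2) | ant2:(2,2)->S->(3,2)
  grid max=14 at (3,2)
Step 6: ant0:(3,2)->N->(2,2) | ant1:(2,2)->S->(3,2) | ant2:(3,2)->N->(2,2)
  grid max=15 at (3,2)

(2,2) (3,2) (2,2)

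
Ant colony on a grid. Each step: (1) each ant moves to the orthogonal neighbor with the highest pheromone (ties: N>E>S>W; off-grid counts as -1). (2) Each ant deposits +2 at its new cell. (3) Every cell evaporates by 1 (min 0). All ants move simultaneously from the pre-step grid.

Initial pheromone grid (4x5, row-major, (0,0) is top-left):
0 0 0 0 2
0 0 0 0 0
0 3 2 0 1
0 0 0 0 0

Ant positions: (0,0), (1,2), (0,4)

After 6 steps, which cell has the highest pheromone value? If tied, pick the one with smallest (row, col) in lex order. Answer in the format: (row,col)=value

Answer: (0,4)=6

Derivation:
Step 1: ant0:(0,0)->E->(0,1) | ant1:(1,2)->S->(2,2) | ant2:(0,4)->S->(1,4)
  grid max=3 at (2,2)
Step 2: ant0:(0,1)->E->(0,2) | ant1:(2,2)->W->(2,1) | ant2:(1,4)->N->(0,4)
  grid max=3 at (2,1)
Step 3: ant0:(0,2)->E->(0,3) | ant1:(2,1)->E->(2,2) | ant2:(0,4)->S->(1,4)
  grid max=3 at (2,2)
Step 4: ant0:(0,3)->E->(0,4) | ant1:(2,2)->W->(2,1) | ant2:(1,4)->N->(0,4)
  grid max=4 at (0,4)
Step 5: ant0:(0,4)->S->(1,4) | ant1:(2,1)->E->(2,2) | ant2:(0,4)->S->(1,4)
  grid max=3 at (0,4)
Step 6: ant0:(1,4)->N->(0,4) | ant1:(2,2)->W->(2,1) | ant2:(1,4)->N->(0,4)
  grid max=6 at (0,4)
Final grid:
  0 0 0 0 6
  0 0 0 0 2
  0 3 2 0 0
  0 0 0 0 0
Max pheromone 6 at (0,4)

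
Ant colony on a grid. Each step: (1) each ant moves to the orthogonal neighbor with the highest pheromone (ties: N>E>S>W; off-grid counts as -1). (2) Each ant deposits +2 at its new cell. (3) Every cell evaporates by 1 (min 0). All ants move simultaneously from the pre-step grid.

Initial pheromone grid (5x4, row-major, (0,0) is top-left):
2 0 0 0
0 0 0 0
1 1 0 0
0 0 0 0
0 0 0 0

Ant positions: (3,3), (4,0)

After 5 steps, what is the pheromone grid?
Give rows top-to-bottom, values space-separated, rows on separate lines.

After step 1: ants at (2,3),(3,0)
  1 0 0 0
  0 0 0 0
  0 0 0 1
  1 0 0 0
  0 0 0 0
After step 2: ants at (1,3),(2,0)
  0 0 0 0
  0 0 0 1
  1 0 0 0
  0 0 0 0
  0 0 0 0
After step 3: ants at (0,3),(1,0)
  0 0 0 1
  1 0 0 0
  0 0 0 0
  0 0 0 0
  0 0 0 0
After step 4: ants at (1,3),(0,0)
  1 0 0 0
  0 0 0 1
  0 0 0 0
  0 0 0 0
  0 0 0 0
After step 5: ants at (0,3),(0,1)
  0 1 0 1
  0 0 0 0
  0 0 0 0
  0 0 0 0
  0 0 0 0

0 1 0 1
0 0 0 0
0 0 0 0
0 0 0 0
0 0 0 0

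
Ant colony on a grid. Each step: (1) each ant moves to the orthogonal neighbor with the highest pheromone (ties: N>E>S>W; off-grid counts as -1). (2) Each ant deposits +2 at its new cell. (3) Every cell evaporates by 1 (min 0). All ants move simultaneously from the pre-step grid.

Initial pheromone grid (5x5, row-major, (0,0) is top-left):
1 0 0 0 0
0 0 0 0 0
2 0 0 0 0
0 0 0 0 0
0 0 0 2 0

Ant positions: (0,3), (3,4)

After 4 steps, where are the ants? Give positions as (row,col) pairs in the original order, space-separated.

Step 1: ant0:(0,3)->E->(0,4) | ant1:(3,4)->N->(2,4)
  grid max=1 at (0,4)
Step 2: ant0:(0,4)->S->(1,4) | ant1:(2,4)->N->(1,4)
  grid max=3 at (1,4)
Step 3: ant0:(1,4)->N->(0,4) | ant1:(1,4)->N->(0,4)
  grid max=3 at (0,4)
Step 4: ant0:(0,4)->S->(1,4) | ant1:(0,4)->S->(1,4)
  grid max=5 at (1,4)

(1,4) (1,4)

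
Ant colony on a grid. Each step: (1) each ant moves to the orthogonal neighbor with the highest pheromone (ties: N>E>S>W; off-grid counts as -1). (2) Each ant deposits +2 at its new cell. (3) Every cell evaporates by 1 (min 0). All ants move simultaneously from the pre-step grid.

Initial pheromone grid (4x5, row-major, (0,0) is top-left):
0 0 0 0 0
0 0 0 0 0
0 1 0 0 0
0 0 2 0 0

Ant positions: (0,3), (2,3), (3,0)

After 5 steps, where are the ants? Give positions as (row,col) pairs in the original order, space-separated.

Step 1: ant0:(0,3)->E->(0,4) | ant1:(2,3)->N->(1,3) | ant2:(3,0)->N->(2,0)
  grid max=1 at (0,4)
Step 2: ant0:(0,4)->S->(1,4) | ant1:(1,3)->N->(0,3) | ant2:(2,0)->N->(1,0)
  grid max=1 at (0,3)
Step 3: ant0:(1,4)->N->(0,4) | ant1:(0,3)->E->(0,4) | ant2:(1,0)->N->(0,0)
  grid max=3 at (0,4)
Step 4: ant0:(0,4)->S->(1,4) | ant1:(0,4)->S->(1,4) | ant2:(0,0)->E->(0,1)
  grid max=3 at (1,4)
Step 5: ant0:(1,4)->N->(0,4) | ant1:(1,4)->N->(0,4) | ant2:(0,1)->E->(0,2)
  grid max=5 at (0,4)

(0,4) (0,4) (0,2)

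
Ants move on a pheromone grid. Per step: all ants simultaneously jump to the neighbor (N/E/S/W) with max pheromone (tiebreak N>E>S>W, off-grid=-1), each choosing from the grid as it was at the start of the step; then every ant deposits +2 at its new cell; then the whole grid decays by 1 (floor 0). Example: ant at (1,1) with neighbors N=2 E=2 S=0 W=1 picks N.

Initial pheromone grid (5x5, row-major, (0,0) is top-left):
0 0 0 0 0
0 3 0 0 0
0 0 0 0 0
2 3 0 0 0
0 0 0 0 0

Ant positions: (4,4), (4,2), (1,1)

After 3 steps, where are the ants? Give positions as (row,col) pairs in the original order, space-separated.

Step 1: ant0:(4,4)->N->(3,4) | ant1:(4,2)->N->(3,2) | ant2:(1,1)->N->(0,1)
  grid max=2 at (1,1)
Step 2: ant0:(3,4)->N->(2,4) | ant1:(3,2)->W->(3,1) | ant2:(0,1)->S->(1,1)
  grid max=3 at (1,1)
Step 3: ant0:(2,4)->N->(1,4) | ant1:(3,1)->N->(2,1) | ant2:(1,1)->N->(0,1)
  grid max=2 at (1,1)

(1,4) (2,1) (0,1)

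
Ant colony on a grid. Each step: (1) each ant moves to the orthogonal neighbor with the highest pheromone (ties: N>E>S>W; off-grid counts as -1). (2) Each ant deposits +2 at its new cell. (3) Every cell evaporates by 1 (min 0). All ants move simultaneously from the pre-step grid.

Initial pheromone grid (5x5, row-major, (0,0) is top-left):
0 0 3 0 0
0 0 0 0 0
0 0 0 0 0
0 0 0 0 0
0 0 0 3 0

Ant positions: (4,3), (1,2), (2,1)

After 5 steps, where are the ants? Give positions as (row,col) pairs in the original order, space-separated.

Step 1: ant0:(4,3)->N->(3,3) | ant1:(1,2)->N->(0,2) | ant2:(2,1)->N->(1,1)
  grid max=4 at (0,2)
Step 2: ant0:(3,3)->S->(4,3) | ant1:(0,2)->E->(0,3) | ant2:(1,1)->N->(0,1)
  grid max=3 at (0,2)
Step 3: ant0:(4,3)->N->(3,3) | ant1:(0,3)->W->(0,2) | ant2:(0,1)->E->(0,2)
  grid max=6 at (0,2)
Step 4: ant0:(3,3)->S->(4,3) | ant1:(0,2)->E->(0,3) | ant2:(0,2)->E->(0,3)
  grid max=5 at (0,2)
Step 5: ant0:(4,3)->N->(3,3) | ant1:(0,3)->W->(0,2) | ant2:(0,3)->W->(0,2)
  grid max=8 at (0,2)

(3,3) (0,2) (0,2)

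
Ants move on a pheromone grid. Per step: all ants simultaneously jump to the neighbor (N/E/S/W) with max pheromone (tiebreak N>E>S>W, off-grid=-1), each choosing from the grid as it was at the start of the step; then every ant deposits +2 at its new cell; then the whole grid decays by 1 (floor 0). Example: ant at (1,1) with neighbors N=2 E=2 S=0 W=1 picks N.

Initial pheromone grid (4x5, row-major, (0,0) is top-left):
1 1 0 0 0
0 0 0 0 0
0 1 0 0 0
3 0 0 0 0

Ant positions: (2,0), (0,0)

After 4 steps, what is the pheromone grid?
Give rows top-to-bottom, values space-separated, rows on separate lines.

After step 1: ants at (3,0),(0,1)
  0 2 0 0 0
  0 0 0 0 0
  0 0 0 0 0
  4 0 0 0 0
After step 2: ants at (2,0),(0,2)
  0 1 1 0 0
  0 0 0 0 0
  1 0 0 0 0
  3 0 0 0 0
After step 3: ants at (3,0),(0,1)
  0 2 0 0 0
  0 0 0 0 0
  0 0 0 0 0
  4 0 0 0 0
After step 4: ants at (2,0),(0,2)
  0 1 1 0 0
  0 0 0 0 0
  1 0 0 0 0
  3 0 0 0 0

0 1 1 0 0
0 0 0 0 0
1 0 0 0 0
3 0 0 0 0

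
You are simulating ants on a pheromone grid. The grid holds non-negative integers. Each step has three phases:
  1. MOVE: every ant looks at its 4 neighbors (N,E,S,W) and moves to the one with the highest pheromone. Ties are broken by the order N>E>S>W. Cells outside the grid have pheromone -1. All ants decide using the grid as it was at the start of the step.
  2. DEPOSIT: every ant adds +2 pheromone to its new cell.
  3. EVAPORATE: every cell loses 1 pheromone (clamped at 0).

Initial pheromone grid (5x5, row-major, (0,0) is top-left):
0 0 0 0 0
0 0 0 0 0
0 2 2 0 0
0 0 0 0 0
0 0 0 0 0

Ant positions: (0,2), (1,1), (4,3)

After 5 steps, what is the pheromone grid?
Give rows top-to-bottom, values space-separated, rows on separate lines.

After step 1: ants at (0,3),(2,1),(3,3)
  0 0 0 1 0
  0 0 0 0 0
  0 3 1 0 0
  0 0 0 1 0
  0 0 0 0 0
After step 2: ants at (0,4),(2,2),(2,3)
  0 0 0 0 1
  0 0 0 0 0
  0 2 2 1 0
  0 0 0 0 0
  0 0 0 0 0
After step 3: ants at (1,4),(2,1),(2,2)
  0 0 0 0 0
  0 0 0 0 1
  0 3 3 0 0
  0 0 0 0 0
  0 0 0 0 0
After step 4: ants at (0,4),(2,2),(2,1)
  0 0 0 0 1
  0 0 0 0 0
  0 4 4 0 0
  0 0 0 0 0
  0 0 0 0 0
After step 5: ants at (1,4),(2,1),(2,2)
  0 0 0 0 0
  0 0 0 0 1
  0 5 5 0 0
  0 0 0 0 0
  0 0 0 0 0

0 0 0 0 0
0 0 0 0 1
0 5 5 0 0
0 0 0 0 0
0 0 0 0 0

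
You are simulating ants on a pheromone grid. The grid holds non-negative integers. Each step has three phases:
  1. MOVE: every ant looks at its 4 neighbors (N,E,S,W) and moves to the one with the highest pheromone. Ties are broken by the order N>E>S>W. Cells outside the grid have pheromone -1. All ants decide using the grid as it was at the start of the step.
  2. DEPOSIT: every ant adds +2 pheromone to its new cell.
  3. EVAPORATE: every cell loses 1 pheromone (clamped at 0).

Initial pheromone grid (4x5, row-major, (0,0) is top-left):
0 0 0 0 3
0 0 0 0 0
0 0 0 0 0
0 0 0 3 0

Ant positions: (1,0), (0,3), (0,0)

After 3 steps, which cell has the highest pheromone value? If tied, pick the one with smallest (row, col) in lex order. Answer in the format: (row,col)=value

Step 1: ant0:(1,0)->N->(0,0) | ant1:(0,3)->E->(0,4) | ant2:(0,0)->E->(0,1)
  grid max=4 at (0,4)
Step 2: ant0:(0,0)->E->(0,1) | ant1:(0,4)->S->(1,4) | ant2:(0,1)->W->(0,0)
  grid max=3 at (0,4)
Step 3: ant0:(0,1)->W->(0,0) | ant1:(1,4)->N->(0,4) | ant2:(0,0)->E->(0,1)
  grid max=4 at (0,4)
Final grid:
  3 3 0 0 4
  0 0 0 0 0
  0 0 0 0 0
  0 0 0 0 0
Max pheromone 4 at (0,4)

Answer: (0,4)=4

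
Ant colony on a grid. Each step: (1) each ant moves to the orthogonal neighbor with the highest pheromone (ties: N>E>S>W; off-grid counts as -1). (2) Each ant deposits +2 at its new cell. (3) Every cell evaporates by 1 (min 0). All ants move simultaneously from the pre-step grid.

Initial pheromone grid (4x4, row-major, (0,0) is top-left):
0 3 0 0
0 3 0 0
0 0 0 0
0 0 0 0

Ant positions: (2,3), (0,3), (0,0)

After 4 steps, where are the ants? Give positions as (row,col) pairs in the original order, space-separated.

Step 1: ant0:(2,3)->N->(1,3) | ant1:(0,3)->S->(1,3) | ant2:(0,0)->E->(0,1)
  grid max=4 at (0,1)
Step 2: ant0:(1,3)->N->(0,3) | ant1:(1,3)->N->(0,3) | ant2:(0,1)->S->(1,1)
  grid max=3 at (0,1)
Step 3: ant0:(0,3)->S->(1,3) | ant1:(0,3)->S->(1,3) | ant2:(1,1)->N->(0,1)
  grid max=5 at (1,3)
Step 4: ant0:(1,3)->N->(0,3) | ant1:(1,3)->N->(0,3) | ant2:(0,1)->S->(1,1)
  grid max=5 at (0,3)

(0,3) (0,3) (1,1)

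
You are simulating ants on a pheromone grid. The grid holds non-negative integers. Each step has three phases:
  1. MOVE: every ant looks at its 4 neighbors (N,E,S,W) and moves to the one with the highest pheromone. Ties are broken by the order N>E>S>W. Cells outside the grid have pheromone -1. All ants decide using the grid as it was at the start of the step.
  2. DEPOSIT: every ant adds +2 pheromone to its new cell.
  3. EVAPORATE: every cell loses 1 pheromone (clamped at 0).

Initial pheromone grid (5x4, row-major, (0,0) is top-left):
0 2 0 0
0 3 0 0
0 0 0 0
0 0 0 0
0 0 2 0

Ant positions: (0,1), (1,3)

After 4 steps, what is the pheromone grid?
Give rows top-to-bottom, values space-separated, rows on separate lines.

After step 1: ants at (1,1),(0,3)
  0 1 0 1
  0 4 0 0
  0 0 0 0
  0 0 0 0
  0 0 1 0
After step 2: ants at (0,1),(1,3)
  0 2 0 0
  0 3 0 1
  0 0 0 0
  0 0 0 0
  0 0 0 0
After step 3: ants at (1,1),(0,3)
  0 1 0 1
  0 4 0 0
  0 0 0 0
  0 0 0 0
  0 0 0 0
After step 4: ants at (0,1),(1,3)
  0 2 0 0
  0 3 0 1
  0 0 0 0
  0 0 0 0
  0 0 0 0

0 2 0 0
0 3 0 1
0 0 0 0
0 0 0 0
0 0 0 0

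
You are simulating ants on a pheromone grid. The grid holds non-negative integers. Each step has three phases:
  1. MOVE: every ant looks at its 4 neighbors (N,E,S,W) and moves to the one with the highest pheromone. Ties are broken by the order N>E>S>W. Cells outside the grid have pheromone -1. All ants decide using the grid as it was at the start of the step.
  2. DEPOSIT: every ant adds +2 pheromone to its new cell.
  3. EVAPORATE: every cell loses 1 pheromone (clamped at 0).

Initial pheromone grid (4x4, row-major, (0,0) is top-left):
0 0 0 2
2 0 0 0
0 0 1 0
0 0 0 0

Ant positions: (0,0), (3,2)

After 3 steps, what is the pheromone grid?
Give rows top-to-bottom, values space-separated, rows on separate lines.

After step 1: ants at (1,0),(2,2)
  0 0 0 1
  3 0 0 0
  0 0 2 0
  0 0 0 0
After step 2: ants at (0,0),(1,2)
  1 0 0 0
  2 0 1 0
  0 0 1 0
  0 0 0 0
After step 3: ants at (1,0),(2,2)
  0 0 0 0
  3 0 0 0
  0 0 2 0
  0 0 0 0

0 0 0 0
3 0 0 0
0 0 2 0
0 0 0 0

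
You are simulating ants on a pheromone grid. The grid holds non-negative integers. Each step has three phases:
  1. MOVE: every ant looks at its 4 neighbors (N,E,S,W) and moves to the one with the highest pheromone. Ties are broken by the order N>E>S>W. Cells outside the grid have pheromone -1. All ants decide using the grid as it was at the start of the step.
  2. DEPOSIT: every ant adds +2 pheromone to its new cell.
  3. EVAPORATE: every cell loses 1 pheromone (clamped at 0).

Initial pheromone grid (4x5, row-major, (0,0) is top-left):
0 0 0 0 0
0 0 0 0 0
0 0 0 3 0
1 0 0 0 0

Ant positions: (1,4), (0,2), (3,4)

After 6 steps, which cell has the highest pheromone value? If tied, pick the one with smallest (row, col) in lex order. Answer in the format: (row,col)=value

Step 1: ant0:(1,4)->N->(0,4) | ant1:(0,2)->E->(0,3) | ant2:(3,4)->N->(2,4)
  grid max=2 at (2,3)
Step 2: ant0:(0,4)->W->(0,3) | ant1:(0,3)->E->(0,4) | ant2:(2,4)->W->(2,3)
  grid max=3 at (2,3)
Step 3: ant0:(0,3)->E->(0,4) | ant1:(0,4)->W->(0,3) | ant2:(2,3)->N->(1,3)
  grid max=3 at (0,3)
Step 4: ant0:(0,4)->W->(0,3) | ant1:(0,3)->E->(0,4) | ant2:(1,3)->N->(0,3)
  grid max=6 at (0,3)
Step 5: ant0:(0,3)->E->(0,4) | ant1:(0,4)->W->(0,3) | ant2:(0,3)->E->(0,4)
  grid max=7 at (0,3)
Step 6: ant0:(0,4)->W->(0,3) | ant1:(0,3)->E->(0,4) | ant2:(0,4)->W->(0,3)
  grid max=10 at (0,3)
Final grid:
  0 0 0 10 8
  0 0 0 0 0
  0 0 0 0 0
  0 0 0 0 0
Max pheromone 10 at (0,3)

Answer: (0,3)=10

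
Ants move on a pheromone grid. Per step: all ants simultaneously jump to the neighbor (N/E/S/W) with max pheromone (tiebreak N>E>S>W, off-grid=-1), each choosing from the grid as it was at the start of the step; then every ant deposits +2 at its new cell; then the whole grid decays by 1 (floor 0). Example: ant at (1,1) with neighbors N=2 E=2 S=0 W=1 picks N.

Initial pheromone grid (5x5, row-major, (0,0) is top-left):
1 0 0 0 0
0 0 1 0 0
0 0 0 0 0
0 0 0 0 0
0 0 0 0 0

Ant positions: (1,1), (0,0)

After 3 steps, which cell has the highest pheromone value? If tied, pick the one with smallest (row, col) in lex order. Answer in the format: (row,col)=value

Step 1: ant0:(1,1)->E->(1,2) | ant1:(0,0)->E->(0,1)
  grid max=2 at (1,2)
Step 2: ant0:(1,2)->N->(0,2) | ant1:(0,1)->E->(0,2)
  grid max=3 at (0,2)
Step 3: ant0:(0,2)->S->(1,2) | ant1:(0,2)->S->(1,2)
  grid max=4 at (1,2)
Final grid:
  0 0 2 0 0
  0 0 4 0 0
  0 0 0 0 0
  0 0 0 0 0
  0 0 0 0 0
Max pheromone 4 at (1,2)

Answer: (1,2)=4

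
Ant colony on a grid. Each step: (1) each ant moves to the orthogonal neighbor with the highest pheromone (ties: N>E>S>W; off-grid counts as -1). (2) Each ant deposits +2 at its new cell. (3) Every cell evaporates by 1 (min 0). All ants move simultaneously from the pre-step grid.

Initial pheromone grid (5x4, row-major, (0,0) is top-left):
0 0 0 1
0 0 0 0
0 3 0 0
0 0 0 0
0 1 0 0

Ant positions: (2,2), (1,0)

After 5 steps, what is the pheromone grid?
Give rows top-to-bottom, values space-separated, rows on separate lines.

After step 1: ants at (2,1),(0,0)
  1 0 0 0
  0 0 0 0
  0 4 0 0
  0 0 0 0
  0 0 0 0
After step 2: ants at (1,1),(0,1)
  0 1 0 0
  0 1 0 0
  0 3 0 0
  0 0 0 0
  0 0 0 0
After step 3: ants at (2,1),(1,1)
  0 0 0 0
  0 2 0 0
  0 4 0 0
  0 0 0 0
  0 0 0 0
After step 4: ants at (1,1),(2,1)
  0 0 0 0
  0 3 0 0
  0 5 0 0
  0 0 0 0
  0 0 0 0
After step 5: ants at (2,1),(1,1)
  0 0 0 0
  0 4 0 0
  0 6 0 0
  0 0 0 0
  0 0 0 0

0 0 0 0
0 4 0 0
0 6 0 0
0 0 0 0
0 0 0 0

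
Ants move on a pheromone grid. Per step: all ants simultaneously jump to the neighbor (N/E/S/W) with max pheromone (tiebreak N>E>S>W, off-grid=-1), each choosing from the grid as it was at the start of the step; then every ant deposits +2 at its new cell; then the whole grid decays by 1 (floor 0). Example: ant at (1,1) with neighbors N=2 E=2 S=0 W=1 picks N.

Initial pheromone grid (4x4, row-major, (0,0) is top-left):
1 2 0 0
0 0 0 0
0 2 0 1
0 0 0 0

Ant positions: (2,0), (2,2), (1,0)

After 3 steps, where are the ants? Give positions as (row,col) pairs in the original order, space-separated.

Step 1: ant0:(2,0)->E->(2,1) | ant1:(2,2)->W->(2,1) | ant2:(1,0)->N->(0,0)
  grid max=5 at (2,1)
Step 2: ant0:(2,1)->N->(1,1) | ant1:(2,1)->N->(1,1) | ant2:(0,0)->E->(0,1)
  grid max=4 at (2,1)
Step 3: ant0:(1,1)->S->(2,1) | ant1:(1,1)->S->(2,1) | ant2:(0,1)->S->(1,1)
  grid max=7 at (2,1)

(2,1) (2,1) (1,1)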